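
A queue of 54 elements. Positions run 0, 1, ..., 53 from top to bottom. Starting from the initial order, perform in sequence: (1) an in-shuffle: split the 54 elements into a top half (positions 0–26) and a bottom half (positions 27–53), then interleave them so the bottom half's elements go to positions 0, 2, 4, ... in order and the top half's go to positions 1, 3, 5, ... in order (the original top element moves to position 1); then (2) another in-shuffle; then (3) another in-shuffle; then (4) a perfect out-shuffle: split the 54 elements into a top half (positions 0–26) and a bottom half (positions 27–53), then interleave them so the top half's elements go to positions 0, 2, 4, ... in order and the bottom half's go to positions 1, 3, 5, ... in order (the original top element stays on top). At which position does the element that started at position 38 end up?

Track the element from position 38 forward through each operation:
  after op 1 (in-shuffle): 38 → 22
  after op 2 (in-shuffle): 22 → 45
  after op 3 (in-shuffle): 45 → 36
  after op 4 (out-shuffle): 36 → 19

19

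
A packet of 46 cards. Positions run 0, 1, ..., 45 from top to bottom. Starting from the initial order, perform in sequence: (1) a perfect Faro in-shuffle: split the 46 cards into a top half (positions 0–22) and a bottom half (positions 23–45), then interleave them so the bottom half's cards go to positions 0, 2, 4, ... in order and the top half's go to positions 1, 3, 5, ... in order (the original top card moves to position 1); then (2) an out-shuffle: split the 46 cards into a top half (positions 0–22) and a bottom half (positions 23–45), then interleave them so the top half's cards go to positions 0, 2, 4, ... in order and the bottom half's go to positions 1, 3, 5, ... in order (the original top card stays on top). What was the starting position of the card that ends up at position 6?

1

Undo the operations in reverse order, starting from position 6:
  undo op 2 (out-shuffle, from top half): 6 ← 3
  undo op 1 (in-shuffle, from top half): 3 ← 1
So the card at position 6 came from original position 1.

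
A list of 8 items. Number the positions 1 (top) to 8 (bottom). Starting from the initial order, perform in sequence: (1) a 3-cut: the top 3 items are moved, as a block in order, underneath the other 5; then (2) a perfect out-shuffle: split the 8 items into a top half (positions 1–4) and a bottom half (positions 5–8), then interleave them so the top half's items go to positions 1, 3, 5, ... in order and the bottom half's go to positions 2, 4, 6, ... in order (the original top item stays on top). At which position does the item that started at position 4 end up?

Track the item from position 4 forward through each operation:
  after op 1 (cut 3): 4 → 1
  after op 2 (out-shuffle): 1 → 1

1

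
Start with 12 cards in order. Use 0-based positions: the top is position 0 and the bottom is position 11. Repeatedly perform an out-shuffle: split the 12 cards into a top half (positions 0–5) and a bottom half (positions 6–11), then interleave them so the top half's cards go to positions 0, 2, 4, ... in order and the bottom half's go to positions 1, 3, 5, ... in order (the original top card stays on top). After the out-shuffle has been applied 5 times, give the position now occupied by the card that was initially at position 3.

Track the card's position through each out-shuffle:
3 → 6 → 1 → 2 → 4 → 8

8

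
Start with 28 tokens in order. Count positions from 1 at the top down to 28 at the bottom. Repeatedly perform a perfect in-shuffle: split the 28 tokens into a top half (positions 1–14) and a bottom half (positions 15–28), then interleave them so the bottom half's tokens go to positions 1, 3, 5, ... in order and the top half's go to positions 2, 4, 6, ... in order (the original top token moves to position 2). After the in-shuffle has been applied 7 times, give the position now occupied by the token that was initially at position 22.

Track the token's position through each in-shuffle:
22 → 15 → 1 → 2 → 4 → 8 → 16 → 3

3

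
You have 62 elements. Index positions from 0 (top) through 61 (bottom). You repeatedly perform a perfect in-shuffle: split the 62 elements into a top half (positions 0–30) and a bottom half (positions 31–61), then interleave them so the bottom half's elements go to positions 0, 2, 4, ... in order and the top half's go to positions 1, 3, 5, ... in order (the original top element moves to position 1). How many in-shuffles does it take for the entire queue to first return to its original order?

The in-shuffle permutes the 62 positions with cycle lengths [2, 3, 3, 6, 6, 6, 6, 6, 6, 6, 6, 6].
Every element is home exactly when every cycle has completed a whole number of laps, i.e. after lcm(2, 3, 6) = 6 in-shuffles.

6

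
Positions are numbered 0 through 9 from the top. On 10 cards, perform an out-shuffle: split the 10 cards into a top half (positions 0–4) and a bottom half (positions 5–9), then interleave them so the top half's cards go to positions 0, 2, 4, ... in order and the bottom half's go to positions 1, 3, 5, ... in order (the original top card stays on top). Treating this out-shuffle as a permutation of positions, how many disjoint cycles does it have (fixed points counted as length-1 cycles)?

4

Trace each unvisited position around until it returns:
(0) (1 2 4 8 7 5) (3 6) (9)
4 cycles in total.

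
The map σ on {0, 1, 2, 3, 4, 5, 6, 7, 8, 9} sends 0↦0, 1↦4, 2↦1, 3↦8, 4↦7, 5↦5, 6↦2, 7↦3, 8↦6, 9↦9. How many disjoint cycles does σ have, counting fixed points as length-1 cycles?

Cycle decomposition: (0) (1 4 7 3 8 6 2) (5) (9).
4 cycles.

4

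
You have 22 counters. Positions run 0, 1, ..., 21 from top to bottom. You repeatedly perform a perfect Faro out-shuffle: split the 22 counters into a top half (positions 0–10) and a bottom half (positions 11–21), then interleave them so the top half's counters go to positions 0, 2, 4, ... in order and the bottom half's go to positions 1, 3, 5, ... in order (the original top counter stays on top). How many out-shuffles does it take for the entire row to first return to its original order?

The out-shuffle permutes the 22 positions with cycle lengths [1, 1, 2, 3, 3, 6, 6].
Every counter is home exactly when every cycle has completed a whole number of laps, i.e. after lcm(1, 2, 3, 6) = 6 out-shuffles.

6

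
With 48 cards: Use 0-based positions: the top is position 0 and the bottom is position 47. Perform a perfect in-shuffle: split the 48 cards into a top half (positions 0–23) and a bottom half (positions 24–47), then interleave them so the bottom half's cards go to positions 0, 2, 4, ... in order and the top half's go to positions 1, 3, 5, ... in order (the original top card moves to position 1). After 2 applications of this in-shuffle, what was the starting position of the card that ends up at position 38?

21

Work backwards from position 38, undoing one in-shuffle at a time:
38 ← 43 ← 21
So the card now at position 38 started at position 21.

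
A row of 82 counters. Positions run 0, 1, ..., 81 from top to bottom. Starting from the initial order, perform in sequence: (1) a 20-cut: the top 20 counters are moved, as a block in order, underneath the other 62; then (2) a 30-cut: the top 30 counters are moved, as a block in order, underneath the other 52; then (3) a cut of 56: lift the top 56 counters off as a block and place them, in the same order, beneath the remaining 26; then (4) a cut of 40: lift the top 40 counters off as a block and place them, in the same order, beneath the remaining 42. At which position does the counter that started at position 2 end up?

20

Track the counter from position 2 forward through each operation:
  after op 1 (cut 20): 2 → 64
  after op 2 (cut 30): 64 → 34
  after op 3 (cut 56): 34 → 60
  after op 4 (cut 40): 60 → 20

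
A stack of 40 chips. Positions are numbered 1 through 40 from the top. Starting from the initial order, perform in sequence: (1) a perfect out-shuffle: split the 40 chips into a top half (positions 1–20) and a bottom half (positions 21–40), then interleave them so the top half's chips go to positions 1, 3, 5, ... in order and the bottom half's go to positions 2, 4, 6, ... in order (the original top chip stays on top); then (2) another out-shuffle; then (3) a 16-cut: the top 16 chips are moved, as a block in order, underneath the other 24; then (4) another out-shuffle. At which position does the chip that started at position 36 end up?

15

Track the chip from position 36 forward through each operation:
  after op 1 (out-shuffle): 36 → 32
  after op 2 (out-shuffle): 32 → 24
  after op 3 (cut 16): 24 → 8
  after op 4 (out-shuffle): 8 → 15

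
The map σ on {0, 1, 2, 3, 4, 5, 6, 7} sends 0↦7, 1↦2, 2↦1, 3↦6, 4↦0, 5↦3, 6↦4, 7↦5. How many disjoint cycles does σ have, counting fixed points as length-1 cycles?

Cycle decomposition: (0 7 5 3 6 4) (1 2).
2 cycles.

2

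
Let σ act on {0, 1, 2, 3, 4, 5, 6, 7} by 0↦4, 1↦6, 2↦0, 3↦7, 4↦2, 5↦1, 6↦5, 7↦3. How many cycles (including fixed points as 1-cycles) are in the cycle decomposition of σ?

Cycle decomposition: (0 4 2) (1 6 5) (3 7).
3 cycles.

3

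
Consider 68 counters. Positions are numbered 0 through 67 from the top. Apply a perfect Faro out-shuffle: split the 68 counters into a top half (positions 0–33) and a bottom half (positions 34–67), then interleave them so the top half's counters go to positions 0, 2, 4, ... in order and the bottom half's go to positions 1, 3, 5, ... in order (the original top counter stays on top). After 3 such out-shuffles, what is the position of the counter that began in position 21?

Track the counter's position through each out-shuffle:
21 → 42 → 17 → 34

34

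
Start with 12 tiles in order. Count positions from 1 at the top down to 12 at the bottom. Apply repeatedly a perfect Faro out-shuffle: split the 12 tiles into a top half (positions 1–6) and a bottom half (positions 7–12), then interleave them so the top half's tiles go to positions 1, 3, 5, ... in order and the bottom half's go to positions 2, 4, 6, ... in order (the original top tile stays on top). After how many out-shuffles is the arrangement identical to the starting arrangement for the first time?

The out-shuffle permutes the 12 positions with cycle lengths [1, 1, 10].
Every tile is home exactly when every cycle has completed a whole number of laps, i.e. after lcm(1, 10) = 10 out-shuffles.

10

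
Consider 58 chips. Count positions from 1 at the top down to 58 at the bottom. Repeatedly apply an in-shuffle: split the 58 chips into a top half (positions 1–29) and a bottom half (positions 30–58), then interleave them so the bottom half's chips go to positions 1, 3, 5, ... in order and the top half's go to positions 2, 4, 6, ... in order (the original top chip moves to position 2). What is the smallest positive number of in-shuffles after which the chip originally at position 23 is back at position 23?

Follow position 23 under repeated in-shuffles:
23 → 46 → 33 → 7 → 14 → 28 → 56 → 53 → ... → 23 (length 58)
It first returns after 58 in-shuffles.

58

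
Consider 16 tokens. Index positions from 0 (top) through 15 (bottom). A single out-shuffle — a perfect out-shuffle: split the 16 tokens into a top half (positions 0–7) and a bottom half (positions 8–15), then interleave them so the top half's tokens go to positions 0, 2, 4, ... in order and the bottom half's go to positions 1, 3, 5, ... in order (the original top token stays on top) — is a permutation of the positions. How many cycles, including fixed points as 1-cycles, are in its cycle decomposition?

Trace each unvisited position around until it returns:
(0) (1 2 4 8) (3 6 12 9) (5 10) (7 14 13 11) (15)
6 cycles in total.

6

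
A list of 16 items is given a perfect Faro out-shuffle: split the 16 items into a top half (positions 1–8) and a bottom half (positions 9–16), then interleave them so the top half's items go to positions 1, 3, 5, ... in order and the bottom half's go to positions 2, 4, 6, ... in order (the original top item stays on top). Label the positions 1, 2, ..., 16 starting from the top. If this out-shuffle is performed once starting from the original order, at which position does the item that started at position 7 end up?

13

Track the item's position through each out-shuffle:
7 → 13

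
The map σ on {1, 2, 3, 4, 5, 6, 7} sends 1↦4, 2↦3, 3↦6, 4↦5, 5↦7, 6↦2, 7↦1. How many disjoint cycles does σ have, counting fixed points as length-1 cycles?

Cycle decomposition: (1 4 5 7) (2 3 6).
2 cycles.

2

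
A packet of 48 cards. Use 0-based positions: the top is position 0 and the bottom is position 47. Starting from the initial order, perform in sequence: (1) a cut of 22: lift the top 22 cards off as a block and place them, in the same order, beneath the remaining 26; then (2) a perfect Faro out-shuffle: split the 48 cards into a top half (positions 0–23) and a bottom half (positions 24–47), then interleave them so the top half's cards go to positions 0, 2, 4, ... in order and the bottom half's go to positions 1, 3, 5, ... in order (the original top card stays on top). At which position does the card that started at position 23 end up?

Track the card from position 23 forward through each operation:
  after op 1 (cut 22): 23 → 1
  after op 2 (out-shuffle): 1 → 2

2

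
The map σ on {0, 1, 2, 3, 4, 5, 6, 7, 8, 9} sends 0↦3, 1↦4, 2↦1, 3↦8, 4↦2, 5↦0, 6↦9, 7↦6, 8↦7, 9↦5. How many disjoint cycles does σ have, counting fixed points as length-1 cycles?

2

Cycle decomposition: (0 3 8 7 6 9 5) (1 4 2).
2 cycles.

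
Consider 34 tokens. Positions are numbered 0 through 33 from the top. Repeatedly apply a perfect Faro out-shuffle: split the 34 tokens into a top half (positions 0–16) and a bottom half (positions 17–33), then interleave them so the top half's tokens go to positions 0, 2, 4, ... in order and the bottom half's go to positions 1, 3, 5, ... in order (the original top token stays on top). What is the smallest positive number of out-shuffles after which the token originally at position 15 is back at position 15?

10

Follow position 15 under repeated out-shuffles:
15 → 30 → 27 → 21 → 9 → 18 → 3 → 6 → 12 → 24 → 15
It first returns after 10 out-shuffles.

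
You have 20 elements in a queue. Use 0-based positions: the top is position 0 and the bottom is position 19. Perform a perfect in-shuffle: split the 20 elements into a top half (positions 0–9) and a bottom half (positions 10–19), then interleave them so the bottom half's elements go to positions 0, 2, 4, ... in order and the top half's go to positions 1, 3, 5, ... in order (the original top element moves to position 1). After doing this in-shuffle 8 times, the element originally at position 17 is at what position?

Track the element's position through each in-shuffle:
17 → 14 → 8 → 17 → 14 → 8 → 17 → 14 → 8

8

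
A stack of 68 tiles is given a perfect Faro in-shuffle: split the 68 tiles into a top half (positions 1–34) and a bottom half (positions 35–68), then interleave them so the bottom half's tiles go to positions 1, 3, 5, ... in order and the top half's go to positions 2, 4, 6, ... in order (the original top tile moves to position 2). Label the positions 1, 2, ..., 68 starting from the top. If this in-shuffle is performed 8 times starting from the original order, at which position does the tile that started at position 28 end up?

61

Track the tile's position through each in-shuffle:
28 → 56 → 43 → 17 → 34 → 68 → 67 → 65 → 61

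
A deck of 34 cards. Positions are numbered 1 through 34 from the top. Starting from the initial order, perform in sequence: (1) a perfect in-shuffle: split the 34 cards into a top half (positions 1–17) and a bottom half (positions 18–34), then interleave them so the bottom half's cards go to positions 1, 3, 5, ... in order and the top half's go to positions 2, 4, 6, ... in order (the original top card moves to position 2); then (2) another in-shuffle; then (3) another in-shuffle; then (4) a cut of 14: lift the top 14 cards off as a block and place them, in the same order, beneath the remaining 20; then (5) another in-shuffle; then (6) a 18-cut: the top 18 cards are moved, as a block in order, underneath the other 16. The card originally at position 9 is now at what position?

Track the card from position 9 forward through each operation:
  after op 1 (in-shuffle): 9 → 18
  after op 2 (in-shuffle): 18 → 1
  after op 3 (in-shuffle): 1 → 2
  after op 4 (cut 14): 2 → 22
  after op 5 (in-shuffle): 22 → 9
  after op 6 (cut 18): 9 → 25

25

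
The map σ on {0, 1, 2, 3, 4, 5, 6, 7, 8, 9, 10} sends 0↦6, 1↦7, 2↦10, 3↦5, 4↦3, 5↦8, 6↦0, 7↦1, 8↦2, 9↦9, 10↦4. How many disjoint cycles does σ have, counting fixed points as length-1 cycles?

Cycle decomposition: (0 6) (1 7) (2 10 4 3 5 8) (9).
4 cycles.

4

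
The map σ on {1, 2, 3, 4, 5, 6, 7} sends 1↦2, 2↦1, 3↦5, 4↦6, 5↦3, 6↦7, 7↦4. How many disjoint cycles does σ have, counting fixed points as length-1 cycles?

Cycle decomposition: (1 2) (3 5) (4 6 7).
3 cycles.

3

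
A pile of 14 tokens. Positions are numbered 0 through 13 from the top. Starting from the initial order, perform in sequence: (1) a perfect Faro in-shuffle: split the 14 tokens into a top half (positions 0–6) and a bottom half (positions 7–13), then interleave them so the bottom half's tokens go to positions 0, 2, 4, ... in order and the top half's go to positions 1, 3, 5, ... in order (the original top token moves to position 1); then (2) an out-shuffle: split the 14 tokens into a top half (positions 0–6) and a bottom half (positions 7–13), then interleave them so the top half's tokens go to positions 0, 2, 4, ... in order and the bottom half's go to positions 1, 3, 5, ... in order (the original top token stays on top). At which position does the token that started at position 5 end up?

9

Track the token from position 5 forward through each operation:
  after op 1 (in-shuffle): 5 → 11
  after op 2 (out-shuffle): 11 → 9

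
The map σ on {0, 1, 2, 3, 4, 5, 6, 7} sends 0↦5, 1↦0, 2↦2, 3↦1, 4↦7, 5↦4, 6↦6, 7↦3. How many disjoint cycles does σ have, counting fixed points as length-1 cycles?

3

Cycle decomposition: (0 5 4 7 3 1) (2) (6).
3 cycles.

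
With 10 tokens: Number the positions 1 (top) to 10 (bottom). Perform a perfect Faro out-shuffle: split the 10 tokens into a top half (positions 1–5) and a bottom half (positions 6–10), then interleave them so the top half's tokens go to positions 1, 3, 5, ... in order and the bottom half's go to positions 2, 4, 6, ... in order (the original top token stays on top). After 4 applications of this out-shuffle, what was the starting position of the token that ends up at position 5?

Work backwards from position 5, undoing one out-shuffle at a time:
5 ← 3 ← 2 ← 6 ← 8
So the token now at position 5 started at position 8.

8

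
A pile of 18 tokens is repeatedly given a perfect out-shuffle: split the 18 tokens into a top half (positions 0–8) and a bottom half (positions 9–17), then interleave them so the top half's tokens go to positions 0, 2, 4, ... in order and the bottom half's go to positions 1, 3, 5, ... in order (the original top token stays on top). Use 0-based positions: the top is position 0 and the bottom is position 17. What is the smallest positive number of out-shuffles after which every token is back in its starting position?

8

The out-shuffle permutes the 18 positions with cycle lengths [1, 1, 8, 8].
Every token is home exactly when every cycle has completed a whole number of laps, i.e. after lcm(1, 8) = 8 out-shuffles.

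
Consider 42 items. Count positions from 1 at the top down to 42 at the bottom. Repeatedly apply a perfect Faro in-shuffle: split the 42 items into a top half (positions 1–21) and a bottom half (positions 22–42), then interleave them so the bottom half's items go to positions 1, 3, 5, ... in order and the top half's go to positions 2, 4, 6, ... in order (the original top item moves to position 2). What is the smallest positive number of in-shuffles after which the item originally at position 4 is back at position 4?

14

Follow position 4 under repeated in-shuffles:
4 → 8 → 16 → 32 → 21 → 42 → 41 → 39 → 35 → 27 → 11 → 22 → 1 → 2 → 4
It first returns after 14 in-shuffles.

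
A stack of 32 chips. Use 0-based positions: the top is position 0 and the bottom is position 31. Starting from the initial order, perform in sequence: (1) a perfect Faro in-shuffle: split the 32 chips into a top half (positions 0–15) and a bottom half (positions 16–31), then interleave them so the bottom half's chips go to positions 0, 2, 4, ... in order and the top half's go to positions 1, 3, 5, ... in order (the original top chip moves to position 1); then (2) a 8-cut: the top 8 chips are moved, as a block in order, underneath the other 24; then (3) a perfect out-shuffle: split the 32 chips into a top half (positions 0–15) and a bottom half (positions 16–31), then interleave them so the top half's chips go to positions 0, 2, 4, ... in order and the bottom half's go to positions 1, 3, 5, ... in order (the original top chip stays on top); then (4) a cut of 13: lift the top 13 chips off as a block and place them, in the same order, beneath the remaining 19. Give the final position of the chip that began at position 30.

28

Track the chip from position 30 forward through each operation:
  after op 1 (in-shuffle): 30 → 28
  after op 2 (cut 8): 28 → 20
  after op 3 (out-shuffle): 20 → 9
  after op 4 (cut 13): 9 → 28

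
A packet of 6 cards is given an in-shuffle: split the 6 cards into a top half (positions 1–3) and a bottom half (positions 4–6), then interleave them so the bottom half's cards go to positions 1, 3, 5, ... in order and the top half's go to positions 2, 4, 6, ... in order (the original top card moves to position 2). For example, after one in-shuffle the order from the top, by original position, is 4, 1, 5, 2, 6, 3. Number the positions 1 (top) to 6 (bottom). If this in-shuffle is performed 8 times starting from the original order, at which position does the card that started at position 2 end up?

1

Track the card's position through each in-shuffle:
2 → 4 → 1 → 2 → 4 → 1 → 2 → 4 → 1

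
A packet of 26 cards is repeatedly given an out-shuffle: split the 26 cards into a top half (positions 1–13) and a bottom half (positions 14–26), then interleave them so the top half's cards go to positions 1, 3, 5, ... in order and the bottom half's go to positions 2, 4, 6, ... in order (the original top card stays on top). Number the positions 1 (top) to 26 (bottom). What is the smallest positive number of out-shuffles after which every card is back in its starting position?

The out-shuffle permutes the 26 positions with cycle lengths [1, 1, 4, 20].
Every card is home exactly when every cycle has completed a whole number of laps, i.e. after lcm(1, 4, 20) = 20 out-shuffles.

20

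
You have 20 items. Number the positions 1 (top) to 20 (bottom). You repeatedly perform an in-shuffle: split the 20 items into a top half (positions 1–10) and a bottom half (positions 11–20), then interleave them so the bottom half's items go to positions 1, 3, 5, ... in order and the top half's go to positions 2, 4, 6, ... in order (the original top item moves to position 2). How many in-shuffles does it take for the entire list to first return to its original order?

The in-shuffle permutes the 20 positions with cycle lengths [2, 3, 3, 6, 6].
Every item is home exactly when every cycle has completed a whole number of laps, i.e. after lcm(2, 3, 6) = 6 in-shuffles.

6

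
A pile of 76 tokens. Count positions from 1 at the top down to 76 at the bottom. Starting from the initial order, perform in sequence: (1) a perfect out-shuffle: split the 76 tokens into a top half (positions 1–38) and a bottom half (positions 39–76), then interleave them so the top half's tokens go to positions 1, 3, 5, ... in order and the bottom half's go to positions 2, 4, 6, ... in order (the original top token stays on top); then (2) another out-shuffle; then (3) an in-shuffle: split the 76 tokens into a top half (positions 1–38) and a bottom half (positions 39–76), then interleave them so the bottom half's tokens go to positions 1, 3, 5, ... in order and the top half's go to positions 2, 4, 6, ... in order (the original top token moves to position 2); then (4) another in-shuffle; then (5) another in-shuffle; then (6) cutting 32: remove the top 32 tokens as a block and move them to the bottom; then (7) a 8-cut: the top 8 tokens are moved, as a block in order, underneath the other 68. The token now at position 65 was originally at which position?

56

Undo the operations in reverse order, starting from position 65:
  undo op 7 (cut 8): 65 ← 73
  undo op 6 (cut 32): 73 ← 29
  undo op 5 (in-shuffle, from bottom half): 29 ← 53
  undo op 4 (in-shuffle, from bottom half): 53 ← 65
  undo op 3 (in-shuffle, from bottom half): 65 ← 71
  undo op 2 (out-shuffle, from top half): 71 ← 36
  undo op 1 (out-shuffle, from bottom half): 36 ← 56
So the token at position 65 came from original position 56.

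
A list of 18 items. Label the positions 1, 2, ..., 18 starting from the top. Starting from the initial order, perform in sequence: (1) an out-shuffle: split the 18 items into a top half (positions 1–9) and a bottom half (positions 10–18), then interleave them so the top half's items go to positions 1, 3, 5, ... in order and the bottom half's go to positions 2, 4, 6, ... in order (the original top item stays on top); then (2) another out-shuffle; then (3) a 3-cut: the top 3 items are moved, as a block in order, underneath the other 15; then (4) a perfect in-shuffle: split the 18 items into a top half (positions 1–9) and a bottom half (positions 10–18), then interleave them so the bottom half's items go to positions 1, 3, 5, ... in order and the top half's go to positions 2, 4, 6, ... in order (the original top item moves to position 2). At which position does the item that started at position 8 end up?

18

Track the item from position 8 forward through each operation:
  after op 1 (out-shuffle): 8 → 15
  after op 2 (out-shuffle): 15 → 12
  after op 3 (cut 3): 12 → 9
  after op 4 (in-shuffle): 9 → 18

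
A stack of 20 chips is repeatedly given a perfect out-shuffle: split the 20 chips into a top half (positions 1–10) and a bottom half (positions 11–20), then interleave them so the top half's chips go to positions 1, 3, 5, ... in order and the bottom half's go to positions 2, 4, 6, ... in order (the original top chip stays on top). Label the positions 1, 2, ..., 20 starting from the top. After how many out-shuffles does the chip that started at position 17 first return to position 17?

18

Follow position 17 under repeated out-shuffles:
17 → 14 → 8 → 15 → 10 → 19 → 18 → 16 → 12 → 4 → 7 → 13 → 6 → 11 → 2 → 3 → 5 → 9 → 17
It first returns after 18 out-shuffles.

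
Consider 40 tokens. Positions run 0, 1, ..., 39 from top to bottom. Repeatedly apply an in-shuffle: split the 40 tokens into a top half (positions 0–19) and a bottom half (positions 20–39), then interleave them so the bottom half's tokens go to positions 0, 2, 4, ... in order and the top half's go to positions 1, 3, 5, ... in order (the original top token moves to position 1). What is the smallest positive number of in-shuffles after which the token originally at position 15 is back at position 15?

20

Follow position 15 under repeated in-shuffles:
15 → 31 → 22 → 4 → 9 → 19 → 39 → 38 → 36 → 32 → 24 → 8 → 17 → 35 → 30 → 20 → 0 → 1 → 3 → 7 → 15
It first returns after 20 in-shuffles.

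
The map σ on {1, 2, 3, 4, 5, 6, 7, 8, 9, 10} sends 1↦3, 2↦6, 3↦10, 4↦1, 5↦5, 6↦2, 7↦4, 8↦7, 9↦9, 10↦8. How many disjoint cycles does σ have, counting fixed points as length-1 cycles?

Cycle decomposition: (1 3 10 8 7 4) (2 6) (5) (9).
4 cycles.

4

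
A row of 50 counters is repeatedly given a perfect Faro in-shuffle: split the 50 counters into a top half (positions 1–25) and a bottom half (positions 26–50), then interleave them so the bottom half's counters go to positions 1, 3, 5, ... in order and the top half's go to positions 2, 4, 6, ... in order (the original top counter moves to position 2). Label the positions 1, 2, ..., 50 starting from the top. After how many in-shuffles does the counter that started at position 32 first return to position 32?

Follow position 32 under repeated in-shuffles:
32 → 13 → 26 → 1 → 2 → 4 → 8 → 16 → 32
It first returns after 8 in-shuffles.

8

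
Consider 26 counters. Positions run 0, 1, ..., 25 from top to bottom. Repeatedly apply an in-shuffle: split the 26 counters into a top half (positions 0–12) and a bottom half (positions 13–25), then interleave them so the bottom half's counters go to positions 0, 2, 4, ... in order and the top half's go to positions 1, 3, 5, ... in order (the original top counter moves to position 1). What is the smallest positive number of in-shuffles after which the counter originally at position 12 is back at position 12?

18

Follow position 12 under repeated in-shuffles:
12 → 25 → 24 → 22 → 18 → 10 → 21 → 16 → 6 → 13 → 0 → 1 → 3 → 7 → 15 → 4 → 9 → 19 → 12
It first returns after 18 in-shuffles.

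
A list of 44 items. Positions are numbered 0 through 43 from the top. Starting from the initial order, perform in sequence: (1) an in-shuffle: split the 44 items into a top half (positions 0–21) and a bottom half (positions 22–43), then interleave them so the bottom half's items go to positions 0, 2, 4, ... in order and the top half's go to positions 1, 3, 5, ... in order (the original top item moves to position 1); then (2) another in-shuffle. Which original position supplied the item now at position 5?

Undo the operations in reverse order, starting from position 5:
  undo op 2 (in-shuffle, from top half): 5 ← 2
  undo op 1 (in-shuffle, from bottom half): 2 ← 23
So the item at position 5 came from original position 23.

23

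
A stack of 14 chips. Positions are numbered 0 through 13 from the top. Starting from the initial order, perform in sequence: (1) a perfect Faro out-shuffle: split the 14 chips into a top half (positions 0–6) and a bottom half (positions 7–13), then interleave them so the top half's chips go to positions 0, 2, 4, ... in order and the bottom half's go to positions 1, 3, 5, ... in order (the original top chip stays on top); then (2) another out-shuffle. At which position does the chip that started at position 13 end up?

13

Track the chip from position 13 forward through each operation:
  after op 1 (out-shuffle): 13 → 13
  after op 2 (out-shuffle): 13 → 13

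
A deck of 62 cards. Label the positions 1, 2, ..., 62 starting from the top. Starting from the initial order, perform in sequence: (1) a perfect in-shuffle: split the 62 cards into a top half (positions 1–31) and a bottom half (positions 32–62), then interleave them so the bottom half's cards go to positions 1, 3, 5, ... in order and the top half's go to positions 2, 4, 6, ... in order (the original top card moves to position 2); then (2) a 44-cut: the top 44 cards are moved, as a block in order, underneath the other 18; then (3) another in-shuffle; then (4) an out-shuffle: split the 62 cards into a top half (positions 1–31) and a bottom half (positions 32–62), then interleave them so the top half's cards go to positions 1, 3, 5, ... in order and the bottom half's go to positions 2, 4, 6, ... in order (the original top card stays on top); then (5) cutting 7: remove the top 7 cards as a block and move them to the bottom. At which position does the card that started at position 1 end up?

Track the card from position 1 forward through each operation:
  after op 1 (in-shuffle): 1 → 2
  after op 2 (cut 44): 2 → 20
  after op 3 (in-shuffle): 20 → 40
  after op 4 (out-shuffle): 40 → 18
  after op 5 (cut 7): 18 → 11

11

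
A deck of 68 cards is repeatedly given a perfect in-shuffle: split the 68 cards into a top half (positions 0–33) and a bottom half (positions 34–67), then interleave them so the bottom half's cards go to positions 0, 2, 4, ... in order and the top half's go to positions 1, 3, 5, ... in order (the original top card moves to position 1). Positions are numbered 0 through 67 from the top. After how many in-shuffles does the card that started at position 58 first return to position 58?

Follow position 58 under repeated in-shuffles:
58 → 48 → 28 → 57 → 46 → 24 → 49 → 30 → ... → 58 (length 22)
It first returns after 22 in-shuffles.

22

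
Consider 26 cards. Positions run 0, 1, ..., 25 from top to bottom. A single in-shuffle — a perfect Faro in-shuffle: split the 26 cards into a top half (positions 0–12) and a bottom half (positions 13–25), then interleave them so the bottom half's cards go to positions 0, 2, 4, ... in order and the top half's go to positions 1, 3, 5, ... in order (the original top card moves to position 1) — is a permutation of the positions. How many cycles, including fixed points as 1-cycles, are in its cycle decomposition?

3

Trace each unvisited position around until it returns:
(0 1 3 7 15 4 ... len 18) (2 5 11 23 20 14) (8 17)
3 cycles in total.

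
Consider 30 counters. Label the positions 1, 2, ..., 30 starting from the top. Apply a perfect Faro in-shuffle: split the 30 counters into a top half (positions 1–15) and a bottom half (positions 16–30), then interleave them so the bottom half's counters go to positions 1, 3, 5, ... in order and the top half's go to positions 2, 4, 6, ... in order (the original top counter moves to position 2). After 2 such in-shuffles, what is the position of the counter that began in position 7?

28

Track the counter's position through each in-shuffle:
7 → 14 → 28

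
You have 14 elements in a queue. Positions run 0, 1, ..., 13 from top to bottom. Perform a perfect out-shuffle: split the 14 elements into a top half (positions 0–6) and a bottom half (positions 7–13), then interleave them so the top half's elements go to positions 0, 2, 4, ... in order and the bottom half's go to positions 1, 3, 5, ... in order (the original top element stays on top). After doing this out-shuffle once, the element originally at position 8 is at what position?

3

Track the element's position through each out-shuffle:
8 → 3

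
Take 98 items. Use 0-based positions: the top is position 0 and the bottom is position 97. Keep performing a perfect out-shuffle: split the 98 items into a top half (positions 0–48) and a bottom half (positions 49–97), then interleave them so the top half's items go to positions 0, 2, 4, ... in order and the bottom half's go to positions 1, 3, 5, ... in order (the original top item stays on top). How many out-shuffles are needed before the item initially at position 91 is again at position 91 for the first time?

48

Follow position 91 under repeated out-shuffles:
91 → 85 → 73 → 49 → 1 → 2 → 4 → 8 → ... → 91 (length 48)
It first returns after 48 out-shuffles.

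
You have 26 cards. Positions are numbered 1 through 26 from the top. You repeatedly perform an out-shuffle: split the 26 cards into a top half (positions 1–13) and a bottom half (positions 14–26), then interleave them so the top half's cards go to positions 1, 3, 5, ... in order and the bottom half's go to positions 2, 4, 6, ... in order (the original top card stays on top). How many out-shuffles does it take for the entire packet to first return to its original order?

20

The out-shuffle permutes the 26 positions with cycle lengths [1, 1, 4, 20].
Every card is home exactly when every cycle has completed a whole number of laps, i.e. after lcm(1, 4, 20) = 20 out-shuffles.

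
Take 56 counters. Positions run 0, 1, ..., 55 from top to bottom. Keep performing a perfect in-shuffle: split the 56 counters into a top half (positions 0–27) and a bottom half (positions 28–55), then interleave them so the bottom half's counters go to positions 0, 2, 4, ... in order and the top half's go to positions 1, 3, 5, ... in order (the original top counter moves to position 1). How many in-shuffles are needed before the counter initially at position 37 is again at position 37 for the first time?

2

Follow position 37 under repeated in-shuffles:
37 → 18 → 37
It first returns after 2 in-shuffles.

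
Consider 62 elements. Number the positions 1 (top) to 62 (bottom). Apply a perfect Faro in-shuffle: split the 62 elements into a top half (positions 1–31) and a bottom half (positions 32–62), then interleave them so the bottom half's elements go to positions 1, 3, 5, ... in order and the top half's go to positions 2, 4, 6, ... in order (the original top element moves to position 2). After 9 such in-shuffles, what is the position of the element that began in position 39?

Track the element's position through each in-shuffle:
39 → 15 → 30 → 60 → 57 → 51 → 39 → 15 → 30 → 60

60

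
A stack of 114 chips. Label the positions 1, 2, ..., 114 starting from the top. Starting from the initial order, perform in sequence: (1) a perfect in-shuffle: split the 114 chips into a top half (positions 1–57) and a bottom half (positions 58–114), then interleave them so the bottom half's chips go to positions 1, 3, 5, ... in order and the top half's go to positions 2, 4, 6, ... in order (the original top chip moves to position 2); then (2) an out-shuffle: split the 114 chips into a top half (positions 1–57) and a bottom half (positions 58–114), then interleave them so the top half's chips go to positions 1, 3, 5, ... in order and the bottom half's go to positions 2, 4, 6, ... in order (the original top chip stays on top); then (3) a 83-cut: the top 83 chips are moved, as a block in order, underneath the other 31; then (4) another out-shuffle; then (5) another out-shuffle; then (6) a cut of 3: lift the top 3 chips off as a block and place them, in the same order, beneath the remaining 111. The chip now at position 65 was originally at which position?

4

Undo the operations in reverse order, starting from position 65:
  undo op 6 (cut 3): 65 ← 68
  undo op 5 (out-shuffle, from bottom half): 68 ← 91
  undo op 4 (out-shuffle, from top half): 91 ← 46
  undo op 3 (cut 83): 46 ← 15
  undo op 2 (out-shuffle, from top half): 15 ← 8
  undo op 1 (in-shuffle, from top half): 8 ← 4
So the chip at position 65 came from original position 4.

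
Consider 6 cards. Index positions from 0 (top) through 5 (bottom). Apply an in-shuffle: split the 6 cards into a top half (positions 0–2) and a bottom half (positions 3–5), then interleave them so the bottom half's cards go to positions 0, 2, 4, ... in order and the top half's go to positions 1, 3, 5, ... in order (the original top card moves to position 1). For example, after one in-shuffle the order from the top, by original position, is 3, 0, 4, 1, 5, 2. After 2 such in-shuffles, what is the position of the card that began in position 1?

0

Track the card's position through each in-shuffle:
1 → 3 → 0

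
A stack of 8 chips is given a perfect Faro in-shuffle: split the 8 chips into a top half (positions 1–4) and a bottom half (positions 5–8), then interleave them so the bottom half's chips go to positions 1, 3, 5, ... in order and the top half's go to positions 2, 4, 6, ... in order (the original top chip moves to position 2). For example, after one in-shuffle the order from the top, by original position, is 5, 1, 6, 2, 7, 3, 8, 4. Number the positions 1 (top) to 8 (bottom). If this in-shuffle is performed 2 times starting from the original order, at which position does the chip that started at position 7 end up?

Track the chip's position through each in-shuffle:
7 → 5 → 1

1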